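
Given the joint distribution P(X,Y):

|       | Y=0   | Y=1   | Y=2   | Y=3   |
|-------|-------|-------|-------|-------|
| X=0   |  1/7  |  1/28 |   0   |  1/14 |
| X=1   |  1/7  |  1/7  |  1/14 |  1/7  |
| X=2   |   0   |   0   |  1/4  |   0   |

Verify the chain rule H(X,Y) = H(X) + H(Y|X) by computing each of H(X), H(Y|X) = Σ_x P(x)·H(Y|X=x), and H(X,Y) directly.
H(X) = 1.5000 bits, H(Y|X) = 1.3198 bits, H(X,Y) = 2.8198 bits

Marginal of X (row sums):
  P(X=0) = 1/7 + 1/28 + 0 + 1/14 = 1/4
  P(X=1) = 1/7 + 1/7 + 1/14 + 1/7 = 1/2
  P(X=2) = 0 + 0 + 1/4 + 0 = 1/4
H(X) = -[(1/4)·log₂(1/4) + (1/2)·log₂(1/2) + (1/4)·log₂(1/4)]
  = 0.50000 + 0.50000 + 0.50000 = 1.5000 bits

H(Y|X) = Σ_x P(x)·H(Y|X=x):
  X=0: P(X=0) = 1/4, P(Y|X=0) = (4/7, 1/7, 0, 2/7) → H(Y|X=0) = 1.37878
  X=1: P(X=1) = 1/2, P(Y|X=1) = (2/7, 2/7, 1/7, 2/7) → H(Y|X=1) = 1.95021
  X=2: P(X=2) = 1/4, P(Y|X=2) = (0, 0, 1, 0) → H(Y|X=2) = 0.00000
H(Y|X) = (1/4)·1.37878 + (1/2)·1.95021 + (1/4)·0.00000 = 1.3198 bits

H(X,Y) = -Σ_{x,y} P(x,y) log₂ P(x,y). Per-cell terms -P(x,y)·log₂P(x,y):
  X=0: 0.40105, 0.17169, 0.00000, 0.27195
  X=1: 0.40105, 0.40105, 0.27195, 0.40105
  X=2: 0.00000, 0.00000, 0.50000, 0.00000
  (cells with P = 0 contribute 0)
Sum of the 12 terms: H(X,Y) = 2.8198 bits

Chain rule check:
  H(X) + H(Y|X) = 1.5000 + 1.3198 = 2.8198 bits
  H(X,Y) = 2.8198 bits
✓ Chain rule verified.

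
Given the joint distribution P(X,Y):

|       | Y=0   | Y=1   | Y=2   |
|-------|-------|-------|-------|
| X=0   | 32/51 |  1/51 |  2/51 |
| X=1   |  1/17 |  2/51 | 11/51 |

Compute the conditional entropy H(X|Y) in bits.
0.5015 bits

H(X|Y) = H(X,Y) - H(Y)

H(X,Y) = -Σ_{x,y} P(x,y) log₂ P(x,y). Per-cell terms -P(x,y)·log₂P(x,y):
  X=0: 0.421914, 0.111224, 0.183232
  X=1: 0.240439, 0.183232, 0.477312
Sum of the 6 terms: H(X,Y) = 1.61735 bits

Marginal of Y (column sums):
  P(Y=0) = 32/51 + 1/17 = 35/51
  P(Y=1) = 1/51 + 2/51 = 1/17
  P(Y=2) = 2/51 + 11/51 = 13/51
H(Y) = -[(35/51)·log₂(35/51) + (1/17)·log₂(1/17) + (13/51)·log₂(13/51)]
  = 0.372745 + 0.240439 + 0.502663 = 1.11585 bits

H(X|Y) = H(X,Y) - H(Y) = 1.61735 - 1.11585 = 0.5015 bits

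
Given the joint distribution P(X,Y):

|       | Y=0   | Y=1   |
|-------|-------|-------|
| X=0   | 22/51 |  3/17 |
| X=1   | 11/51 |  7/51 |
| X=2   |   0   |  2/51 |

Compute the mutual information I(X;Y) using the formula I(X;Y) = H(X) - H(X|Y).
0.0681 bits

I(X;Y) = H(X) - H(X|Y)

Marginal of X (row sums):
  P(X=0) = 22/51 + 3/17 = 31/51
  P(X=1) = 11/51 + 7/51 = 6/17
  P(X=2) = 0 + 2/51 = 2/51
H(X) = -[(31/51)·log₂(31/51) + (6/17)·log₂(6/17) + (2/51)·log₂(2/51)]
  = 0.4366 + 0.5303 + 0.1832 = 1.1501 bits

Marginal of Y (column sums):
  P(Y=0) = 22/51 + 11/51 + 0 = 11/17
  P(Y=1) = 3/17 + 7/51 + 2/51 = 6/17
H(X|Y) = Σ_y P(y)·H(X|Y=y):
  Y=0: P(Y=0) = 11/17, P(X|Y=0) = (2/3, 1/3, 0) → H(X|Y=0) = 0.9183
  Y=1: P(Y=1) = 6/17, P(X|Y=1) = (1/2, 7/18, 1/9) → H(X|Y=1) = 1.3821
H(X|Y) = (11/17)·0.9183 + (6/17)·1.3821 = 1.0820 bits

I(X;Y) = H(X) - H(X|Y) = 1.1501 - 1.0820 = 0.0681 bits

Cross-check via I(X;Y) = H(X) + H(Y) - H(X,Y): computing H(Y) from the column sums and H(X,Y) from the 6 cells in the same way gives H(Y) = 0.9367 bits and H(X,Y) = 2.0187 bits, so
I(X;Y) = 1.1501 + 0.9367 - 2.0187 = 0.0681 bits ✓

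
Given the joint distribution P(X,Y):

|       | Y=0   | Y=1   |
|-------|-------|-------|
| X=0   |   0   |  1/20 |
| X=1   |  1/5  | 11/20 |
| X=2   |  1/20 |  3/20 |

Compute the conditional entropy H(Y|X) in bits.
0.7897 bits

H(Y|X) = H(X,Y) - H(X)

H(X,Y) = -Σ_{x,y} P(x,y) log₂ P(x,y). Per-cell terms -P(x,y)·log₂P(x,y):
  X=0: 0.0000, 0.2161
  X=1: 0.4644, 0.4744
  X=2: 0.2161, 0.4105
  (cells with P = 0 contribute 0)
Sum of the 6 terms: H(X,Y) = 1.7815 bits

Marginal of X (row sums):
  P(X=0) = 0 + 1/20 = 1/20
  P(X=1) = 1/5 + 11/20 = 3/4
  P(X=2) = 1/20 + 3/20 = 1/5
H(X) = -[(1/20)·log₂(1/20) + (3/4)·log₂(3/4) + (1/5)·log₂(1/5)]
  = 0.2161 + 0.3113 + 0.4644 = 0.9918 bits

H(Y|X) = H(X,Y) - H(X) = 1.7815 - 0.9918 = 0.7897 bits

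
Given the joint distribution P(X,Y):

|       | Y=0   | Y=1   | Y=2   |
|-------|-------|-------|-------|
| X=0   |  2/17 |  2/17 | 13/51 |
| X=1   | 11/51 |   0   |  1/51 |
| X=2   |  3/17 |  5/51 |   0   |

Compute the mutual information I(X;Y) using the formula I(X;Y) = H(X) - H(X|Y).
0.4044 bits

I(X;Y) = H(X) - H(X|Y)

Marginal of X (row sums):
  P(X=0) = 2/17 + 2/17 + 13/51 = 25/51
  P(X=1) = 11/51 + 0 + 1/51 = 4/17
  P(X=2) = 3/17 + 5/51 + 0 = 14/51
H(X) = -[(25/51)·log₂(25/51) + (4/17)·log₂(4/17) + (14/51)·log₂(14/51)]
  = 0.50420 + 0.49117 + 0.51198 = 1.50735 bits

Marginal of Y (column sums):
  P(Y=0) = 2/17 + 11/51 + 3/17 = 26/51
  P(Y=1) = 2/17 + 0 + 5/51 = 11/51
  P(Y=2) = 13/51 + 1/51 + 0 = 14/51
H(X|Y) = Σ_y P(y)·H(X|Y=y):
  Y=0: P(Y=0) = 26/51, P(X|Y=0) = (3/13, 11/26, 9/26) → H(X|Y=0) = 1.54302
  Y=1: P(Y=1) = 11/51, P(X|Y=1) = (6/11, 0, 5/11) → H(X|Y=1) = 0.99403
  Y=2: P(Y=2) = 14/51, P(X|Y=2) = (13/14, 1/14, 0) → H(X|Y=2) = 0.37123
H(X|Y) = (26/51)·1.54302 + (11/51)·0.99403 + (14/51)·0.37123 = 1.10294 bits

I(X;Y) = H(X) - H(X|Y) = 1.50735 - 1.10294 = 0.4044 bits

Cross-check via I(X;Y) = H(X) + H(Y) - H(X,Y): computing H(Y) from the column sums and H(X,Y) from the 9 cells in the same way gives H(Y) = 1.48481 bits and H(X,Y) = 2.58776 bits, so
I(X;Y) = 1.50735 + 1.48481 - 2.58776 = 0.4044 bits ✓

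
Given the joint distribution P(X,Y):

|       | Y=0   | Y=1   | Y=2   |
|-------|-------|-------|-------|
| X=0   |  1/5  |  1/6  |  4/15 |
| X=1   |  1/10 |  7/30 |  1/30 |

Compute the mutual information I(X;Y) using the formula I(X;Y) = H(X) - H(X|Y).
0.1297 bits

I(X;Y) = H(X) - H(X|Y)

Marginal of X (row sums):
  P(X=0) = 1/5 + 1/6 + 4/15 = 19/30
  P(X=1) = 1/10 + 7/30 + 1/30 = 11/30
H(X) = -[(19/30)·log₂(19/30) + (11/30)·log₂(11/30)]
  = 0.41734 + 0.53073 = 0.9481 bits

Marginal of Y (column sums):
  P(Y=0) = 1/5 + 1/10 = 3/10
  P(Y=1) = 1/6 + 7/30 = 2/5
  P(Y=2) = 4/15 + 1/30 = 3/10
H(X|Y) = Σ_y P(y)·H(X|Y=y):
  Y=0: P(Y=0) = 3/10, P(X|Y=0) = (2/3, 1/3) → H(X|Y=0) = 0.91830
  Y=1: P(Y=1) = 2/5, P(X|Y=1) = (5/12, 7/12) → H(X|Y=1) = 0.97987
  Y=2: P(Y=2) = 3/10, P(X|Y=2) = (8/9, 1/9) → H(X|Y=2) = 0.50326
H(X|Y) = (3/10)·0.91830 + (2/5)·0.97987 + (3/10)·0.50326 = 0.8184 bits

I(X;Y) = H(X) - H(X|Y) = 0.9481 - 0.8184 = 0.1297 bits

Cross-check via I(X;Y) = H(X) + H(Y) - H(X,Y): computing H(Y) from the column sums and H(X,Y) from the 6 cells in the same way gives H(Y) = 1.5710 bits and H(X,Y) = 2.3894 bits, so
I(X;Y) = 0.9481 + 1.5710 - 2.3894 = 0.1297 bits ✓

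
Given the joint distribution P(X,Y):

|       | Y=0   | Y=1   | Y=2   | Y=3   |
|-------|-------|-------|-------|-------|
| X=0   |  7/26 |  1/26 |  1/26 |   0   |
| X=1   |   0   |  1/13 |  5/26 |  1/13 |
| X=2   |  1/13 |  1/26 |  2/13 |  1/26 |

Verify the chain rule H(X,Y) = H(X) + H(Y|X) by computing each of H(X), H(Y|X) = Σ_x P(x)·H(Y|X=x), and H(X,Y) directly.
H(X) = 1.5828 bits, H(Y|X) = 1.3768 bits, H(X,Y) = 2.9596 bits

Marginal of X (row sums):
  P(X=0) = 7/26 + 1/26 + 1/26 + 0 = 9/26
  P(X=1) = 0 + 1/13 + 5/26 + 1/13 = 9/26
  P(X=2) = 1/13 + 1/26 + 2/13 + 1/26 = 4/13
H(X) = -[(9/26)·log₂(9/26) + (9/26)·log₂(9/26) + (4/13)·log₂(4/13)]
  = 0.5298 + 0.5298 + 0.5232 = 1.5828 bits

H(Y|X) = Σ_x P(x)·H(Y|X=x):
  X=0: P(X=0) = 9/26, P(Y|X=0) = (7/9, 1/9, 1/9, 0) → H(Y|X=0) = 0.9864
  X=1: P(X=1) = 9/26, P(Y|X=1) = (0, 2/9, 5/9, 2/9) → H(Y|X=1) = 1.4355
  X=2: P(X=2) = 4/13, P(Y|X=2) = (1/4, 1/8, 1/2, 1/8) → H(Y|X=2) = 1.7500
H(Y|X) = (9/26)·0.9864 + (9/26)·1.4355 + (4/13)·1.7500 = 1.3768 bits

H(X,Y) = -Σ_{x,y} P(x,y) log₂ P(x,y). Per-cell terms -P(x,y)·log₂P(x,y):
  X=0: 0.5097, 0.1808, 0.1808, 0.0000
  X=1: 0.0000, 0.2846, 0.4574, 0.2846
  X=2: 0.2846, 0.1808, 0.4155, 0.1808
  (cells with P = 0 contribute 0)
Sum of the 12 terms: H(X,Y) = 2.9596 bits

Chain rule check:
  H(X) + H(Y|X) = 1.5828 + 1.3768 = 2.9596 bits
  H(X,Y) = 2.9596 bits
✓ Chain rule verified.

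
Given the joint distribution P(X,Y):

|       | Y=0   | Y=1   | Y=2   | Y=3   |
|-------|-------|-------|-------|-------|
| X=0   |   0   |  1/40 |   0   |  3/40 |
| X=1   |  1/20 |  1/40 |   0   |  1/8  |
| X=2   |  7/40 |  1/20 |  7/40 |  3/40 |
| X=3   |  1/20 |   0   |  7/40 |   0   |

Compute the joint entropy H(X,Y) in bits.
3.1701 bits

H(X,Y) = -Σ_{x,y} P(x,y) log₂ P(x,y). Per-cell terms -P(x,y)·log₂P(x,y):
  X=0: 0.00000, 0.13305, 0.00000, 0.28027
  X=1: 0.21610, 0.13305, 0.00000, 0.37500
  X=2: 0.44005, 0.21610, 0.44005, 0.28027
  X=3: 0.21610, 0.00000, 0.44005, 0.00000
  (cells with P = 0 contribute 0)
Sum of the 16 terms: H(X,Y) = 3.1701 bits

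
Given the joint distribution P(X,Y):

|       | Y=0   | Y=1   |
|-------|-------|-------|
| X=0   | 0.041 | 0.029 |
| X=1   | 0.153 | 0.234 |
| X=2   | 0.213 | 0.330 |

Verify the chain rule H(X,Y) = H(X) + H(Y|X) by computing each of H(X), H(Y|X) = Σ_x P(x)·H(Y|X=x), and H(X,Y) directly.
H(X) = 1.2770 bits, H(Y|X) = 0.9679 bits, H(X,Y) = 2.2448 bits

Marginal of X (row sums):
  P(X=0) = 0.041 + 0.029 = 0.070
  P(X=1) = 0.153 + 0.234 = 0.387
  P(X=2) = 0.213 + 0.330 = 0.543
H(X) = -[0.070·log₂(0.070) + 0.387·log₂(0.387) + 0.543·log₂(0.543)]
  = 0.26856 + 0.53003 + 0.47837 = 1.2770 bits

H(Y|X) = Σ_x P(x)·H(Y|X=x):
  X=0: P(X=0) = 0.070, P(Y|X=0) = (41/70, 29/70) → H(Y|X=0) = 0.97870
  X=1: P(X=1) = 0.387, P(Y|X=1) = (17/43, 26/43) → H(Y|X=1) = 0.96816
  X=2: P(X=2) = 0.543, P(Y|X=2) = (71/181, 110/181) → H(Y|X=2) = 0.96625
H(Y|X) = 0.070·0.97870 + 0.387·0.96816 + 0.543·0.96625 = 0.9679 bits

H(X,Y) = -Σ_{x,y} P(x,y) log₂ P(x,y). Per-cell terms -P(x,y)·log₂P(x,y):
  X=0: 0.18894, 0.14813
  X=1: 0.41438, 0.49033
  X=2: 0.47522, 0.52782
Sum of the 6 terms: H(X,Y) = 2.2448 bits

Chain rule check:
  H(X) + H(Y|X) = 1.2770 + 0.9679 = 2.2449 bits
  H(X,Y) = 2.2448 bits
✓ Chain rule verified (Δ = 0.0001 is 4-dp rounding noise: each of the three values was rounded independently).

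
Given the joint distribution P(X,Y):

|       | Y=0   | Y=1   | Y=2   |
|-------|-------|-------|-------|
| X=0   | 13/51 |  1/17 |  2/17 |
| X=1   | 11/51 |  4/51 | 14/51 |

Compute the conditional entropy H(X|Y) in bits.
0.9491 bits

H(X|Y) = H(X,Y) - H(Y)

H(X,Y) = -Σ_{x,y} P(x,y) log₂ P(x,y). Per-cell terms -P(x,y)·log₂P(x,y):
  X=0: 0.502663, 0.240439, 0.363231
  X=1: 0.477312, 0.288033, 0.511980
Sum of the 6 terms: H(X,Y) = 2.38366 bits

Marginal of Y (column sums):
  P(Y=0) = 13/51 + 11/51 = 8/17
  P(Y=1) = 1/17 + 4/51 = 7/51
  P(Y=2) = 2/17 + 14/51 = 20/51
H(Y) = -[(8/17)·log₂(8/17) + (7/51)·log₂(7/51) + (20/51)·log₂(20/51)]
  = 0.511747 + 0.393245 + 0.529607 = 1.43460 bits

H(X|Y) = H(X,Y) - H(Y) = 2.38366 - 1.43460 = 0.9491 bits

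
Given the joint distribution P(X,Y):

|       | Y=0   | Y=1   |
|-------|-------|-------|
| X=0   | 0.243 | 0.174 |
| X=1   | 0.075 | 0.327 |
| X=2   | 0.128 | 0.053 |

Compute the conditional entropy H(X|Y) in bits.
1.3552 bits

H(X|Y) = H(X,Y) - H(Y)

H(X,Y) = -Σ_{x,y} P(x,y) log₂ P(x,y). Per-cell terms -P(x,y)·log₂P(x,y):
  X=0: 0.49596, 0.43897
  X=1: 0.28027, 0.52733
  X=2: 0.37962, 0.22461
Sum of the 6 terms: H(X,Y) = 2.3468 bits

Marginal of Y (column sums):
  P(Y=0) = 0.243 + 0.075 + 0.128 = 0.446
  P(Y=1) = 0.174 + 0.327 + 0.053 = 0.554
H(Y) = -[0.446·log₂(0.446) + 0.554·log₂(0.554)]
  = 0.51954 + 0.47203 = 0.9916 bits

H(X|Y) = H(X,Y) - H(Y) = 2.3468 - 0.9916 = 1.3552 bits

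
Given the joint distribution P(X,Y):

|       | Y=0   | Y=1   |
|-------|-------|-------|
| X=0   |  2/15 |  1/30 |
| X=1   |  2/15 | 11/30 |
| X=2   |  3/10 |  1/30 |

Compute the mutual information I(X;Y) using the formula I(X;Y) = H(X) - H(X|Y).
0.2922 bits

I(X;Y) = H(X) - H(X|Y)

Marginal of X (row sums):
  P(X=0) = 2/15 + 1/30 = 1/6
  P(X=1) = 2/15 + 11/30 = 1/2
  P(X=2) = 3/10 + 1/30 = 1/3
H(X) = -[(1/6)·log₂(1/6) + (1/2)·log₂(1/2) + (1/3)·log₂(1/3)]
  = 0.43083 + 0.50000 + 0.52832 = 1.45915 bits

Marginal of Y (column sums):
  P(Y=0) = 2/15 + 2/15 + 3/10 = 17/30
  P(Y=1) = 1/30 + 11/30 + 1/30 = 13/30
H(X|Y) = Σ_y P(y)·H(X|Y=y):
  Y=0: P(Y=0) = 17/30, P(X|Y=0) = (4/17, 4/17, 9/17) → H(X|Y=0) = 1.46809
  Y=1: P(Y=1) = 13/30, P(X|Y=1) = (1/13, 11/13, 1/13) → H(X|Y=1) = 0.77323
H(X|Y) = (17/30)·1.46809 + (13/30)·0.77323 = 1.16698 bits

I(X;Y) = H(X) - H(X|Y) = 1.45915 - 1.16698 = 0.2922 bits

Cross-check via I(X;Y) = H(X) + H(Y) - H(X,Y): computing H(Y) from the column sums and H(X,Y) from the 6 cells in the same way gives H(Y) = 0.98714 bits and H(X,Y) = 2.15412 bits, so
I(X;Y) = 1.45915 + 0.98714 - 2.15412 = 0.2922 bits ✓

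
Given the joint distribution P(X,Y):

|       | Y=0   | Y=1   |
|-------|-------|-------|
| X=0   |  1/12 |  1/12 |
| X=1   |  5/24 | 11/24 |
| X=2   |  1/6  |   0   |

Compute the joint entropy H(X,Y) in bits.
2.0157 bits

H(X,Y) = -Σ_{x,y} P(x,y) log₂ P(x,y). Per-cell terms -P(x,y)·log₂P(x,y):
  X=0: 0.29875, 0.29875
  X=1: 0.47147, 0.51587
  X=2: 0.43083, 0.00000
  (cells with P = 0 contribute 0)
Sum of the 6 terms: H(X,Y) = 2.0157 bits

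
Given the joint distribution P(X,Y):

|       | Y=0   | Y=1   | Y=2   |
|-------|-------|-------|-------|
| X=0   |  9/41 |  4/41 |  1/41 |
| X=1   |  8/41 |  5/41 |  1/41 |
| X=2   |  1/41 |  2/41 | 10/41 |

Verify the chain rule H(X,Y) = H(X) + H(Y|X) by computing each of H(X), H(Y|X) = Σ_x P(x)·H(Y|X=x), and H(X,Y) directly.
H(X) = 1.5841 bits, H(Y|X) = 1.1550 bits, H(X,Y) = 2.7391 bits

Marginal of X (row sums):
  P(X=0) = 9/41 + 4/41 + 1/41 = 14/41
  P(X=1) = 8/41 + 5/41 + 1/41 = 14/41
  P(X=2) = 1/41 + 2/41 + 10/41 = 13/41
H(X) = -[(14/41)·log₂(14/41) + (14/41)·log₂(14/41) + (13/41)·log₂(13/41)]
  = 0.529336 + 0.529336 + 0.525426 = 1.5841 bits

H(Y|X) = Σ_x P(x)·H(Y|X=x):
  X=0: P(X=0) = 14/41, P(Y|X=0) = (9/14, 2/7, 1/14) → H(Y|X=0) = 1.198117
  X=1: P(X=1) = 14/41, P(Y|X=1) = (4/7, 5/14, 1/14) → H(Y|X=1) = 1.263809
  X=2: P(X=2) = 13/41, P(Y|X=2) = (1/13, 2/13, 10/13) → H(Y|X=2) = 0.991264
H(Y|X) = (14/41)·1.198117 + (14/41)·1.263809 + (13/41)·0.991264 = 1.1550 bits

H(X,Y) = -Σ_{x,y} P(x,y) log₂ P(x,y). Per-cell terms -P(x,y)·log₂P(x,y):
  X=0: 0.480211, 0.327566, 0.130672
  X=1: 0.460010, 0.370198, 0.130672
  X=2: 0.130672, 0.212564, 0.496494
Sum of the 9 terms: H(X,Y) = 2.7391 bits

Chain rule check:
  H(X) + H(Y|X) = 1.5841 + 1.1550 = 2.7391 bits
  H(X,Y) = 2.7391 bits
✓ Chain rule verified.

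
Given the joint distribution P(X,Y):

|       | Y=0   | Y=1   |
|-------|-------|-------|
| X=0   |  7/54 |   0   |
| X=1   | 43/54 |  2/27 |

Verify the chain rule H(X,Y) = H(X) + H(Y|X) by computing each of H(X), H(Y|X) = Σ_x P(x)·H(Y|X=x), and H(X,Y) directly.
H(X) = 0.5564 bits, H(Y|X) = 0.3655 bits, H(X,Y) = 0.9219 bits

Marginal of X (row sums):
  P(X=0) = 7/54 + 0 = 7/54
  P(X=1) = 43/54 + 2/27 = 47/54
H(X) = -[(7/54)·log₂(7/54) + (47/54)·log₂(47/54)]
  = 0.3821 + 0.1743 = 0.5564 bits

H(Y|X) = Σ_x P(x)·H(Y|X=x):
  X=0: P(X=0) = 7/54, P(Y|X=0) = (1, 0) → H(Y|X=0) = 0.0000
  X=1: P(X=1) = 47/54, P(Y|X=1) = (43/47, 4/47) → H(Y|X=1) = 0.4199
H(Y|X) = (7/54)·0.0000 + (47/54)·0.4199 = 0.3655 bits

H(X,Y) = -Σ_{x,y} P(x,y) log₂ P(x,y). Per-cell terms -P(x,y)·log₂P(x,y):
  X=0: 0.3821, 0.0000
  X=1: 0.2617, 0.2781
  (cells with P = 0 contribute 0)
Sum of the 4 terms: H(X,Y) = 0.9219 bits

Chain rule check:
  H(X) + H(Y|X) = 0.5564 + 0.3655 = 0.9219 bits
  H(X,Y) = 0.9219 bits
✓ Chain rule verified.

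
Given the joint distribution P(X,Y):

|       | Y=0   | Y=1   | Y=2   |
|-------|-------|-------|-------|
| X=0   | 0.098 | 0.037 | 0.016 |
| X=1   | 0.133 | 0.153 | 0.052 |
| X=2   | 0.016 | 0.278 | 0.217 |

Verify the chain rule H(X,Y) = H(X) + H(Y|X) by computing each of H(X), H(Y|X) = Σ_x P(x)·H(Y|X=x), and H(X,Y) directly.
H(X) = 1.4357 bits, H(Y|X) = 1.2746 bits, H(X,Y) = 2.7103 bits

Marginal of X (row sums):
  P(X=0) = 0.098 + 0.037 + 0.016 = 0.151
  P(X=1) = 0.133 + 0.153 + 0.052 = 0.338
  P(X=2) = 0.016 + 0.278 + 0.217 = 0.511
H(X) = -[0.151·log₂(0.151) + 0.338·log₂(0.338) + 0.511·log₂(0.511)]
  = 0.41183 + 0.52894 + 0.49496 = 1.4357 bits

H(Y|X) = Σ_x P(x)·H(Y|X=x):
  X=0: P(X=0) = 0.151, P(Y|X=0) = (98/151, 37/151, 16/151) → H(Y|X=0) = 1.24508
  X=1: P(X=1) = 0.338, P(Y|X=1) = (133/338, 153/338, 2/13) → H(Y|X=1) = 1.46255
  X=2: P(X=2) = 0.511, P(Y|X=2) = (16/511, 278/511, 31/73) → H(Y|X=2) = 1.15898
H(Y|X) = 0.151·1.24508 + 0.338·1.46255 + 0.511·1.15898 = 1.2746 bits

H(X,Y) = -Σ_{x,y} P(x,y) log₂ P(x,y). Per-cell terms -P(x,y)·log₂P(x,y):
  X=0: 0.32841, 0.17598, 0.09545
  X=1: 0.38710, 0.41438, 0.22180
  X=2: 0.09545, 0.51342, 0.47832
Sum of the 9 terms: H(X,Y) = 2.7103 bits

Chain rule check:
  H(X) + H(Y|X) = 1.4357 + 1.2746 = 2.7103 bits
  H(X,Y) = 2.7103 bits
✓ Chain rule verified.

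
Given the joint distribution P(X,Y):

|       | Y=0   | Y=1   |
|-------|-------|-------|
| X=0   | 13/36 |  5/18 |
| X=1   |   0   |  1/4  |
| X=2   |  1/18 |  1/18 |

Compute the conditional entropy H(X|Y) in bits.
1.0274 bits

H(X|Y) = H(X,Y) - H(Y)

H(X,Y) = -Σ_{x,y} P(x,y) log₂ P(x,y). Per-cell terms -P(x,y)·log₂P(x,y):
  X=0: 0.5306, 0.5133
  X=1: 0.0000, 0.5000
  X=2: 0.2317, 0.2317
  (cells with P = 0 contribute 0)
Sum of the 6 terms: H(X,Y) = 2.0073 bits

Marginal of Y (column sums):
  P(Y=0) = 13/36 + 0 + 1/18 = 5/12
  P(Y=1) = 5/18 + 1/4 + 1/18 = 7/12
H(Y) = -[(5/12)·log₂(5/12) + (7/12)·log₂(7/12)]
  = 0.5263 + 0.4536 = 0.9799 bits

H(X|Y) = H(X,Y) - H(Y) = 2.0073 - 0.9799 = 1.0274 bits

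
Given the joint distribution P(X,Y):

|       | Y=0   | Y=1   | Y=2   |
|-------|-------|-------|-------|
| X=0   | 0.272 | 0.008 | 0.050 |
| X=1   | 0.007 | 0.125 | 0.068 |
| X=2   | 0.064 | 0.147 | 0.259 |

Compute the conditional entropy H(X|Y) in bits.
1.0625 bits

H(X|Y) = H(X,Y) - H(Y)

H(X,Y) = -Σ_{x,y} P(x,y) log₂ P(x,y). Per-cell terms -P(x,y)·log₂P(x,y):
  X=0: 0.51090, 0.05573, 0.21610
  X=1: 0.05011, 0.37500, 0.26373
  X=2: 0.25381, 0.40662, 0.50478
Sum of the 9 terms: H(X,Y) = 2.6368 bits

Marginal of Y (column sums):
  P(Y=0) = 0.272 + 0.007 + 0.064 = 0.343
  P(Y=1) = 0.008 + 0.125 + 0.147 = 0.280
  P(Y=2) = 0.050 + 0.068 + 0.259 = 0.377
H(Y) = -[0.343·log₂(0.343) + 0.280·log₂(0.280) + 0.377·log₂(0.377)]
  = 0.52950 + 0.51422 + 0.53058 = 1.5743 bits

H(X|Y) = H(X,Y) - H(Y) = 2.6368 - 1.5743 = 1.0625 bits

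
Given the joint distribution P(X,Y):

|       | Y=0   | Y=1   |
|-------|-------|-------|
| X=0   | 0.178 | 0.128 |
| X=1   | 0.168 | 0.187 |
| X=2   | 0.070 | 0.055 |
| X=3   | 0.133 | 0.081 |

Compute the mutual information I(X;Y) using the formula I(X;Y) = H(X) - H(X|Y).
0.0102 bits

I(X;Y) = H(X) - H(X|Y)

Marginal of X (row sums):
  P(X=0) = 0.178 + 0.128 = 0.306
  P(X=1) = 0.168 + 0.187 = 0.355
  P(X=2) = 0.070 + 0.055 = 0.125
  P(X=3) = 0.133 + 0.081 = 0.214
H(X) = -[0.306·log₂(0.306) + 0.355·log₂(0.355) + 0.125·log₂(0.125) + 0.214·log₂(0.214)]
  = 0.52277 + 0.53041 + 0.37500 + 0.47600 = 1.90418 bits

Marginal of Y (column sums):
  P(Y=0) = 0.178 + 0.168 + 0.070 + 0.133 = 0.549
  P(Y=1) = 0.128 + 0.187 + 0.055 + 0.081 = 0.451
H(X|Y) = Σ_y P(y)·H(X|Y=y):
  Y=0: P(Y=0) = 0.549, P(X|Y=0) = (178/549, 56/183, 70/549, 133/549) → H(X|Y=0) = 1.92399
  Y=1: P(Y=1) = 0.451, P(X|Y=1) = (128/451, 17/41, 5/41, 81/451) → H(X|Y=1) = 1.85740
H(X|Y) = 0.549·1.92399 + 0.451·1.85740 = 1.89396 bits

I(X;Y) = H(X) - H(X|Y) = 1.90418 - 1.89396 = 0.0102 bits

Cross-check via I(X;Y) = H(X) + H(Y) - H(X,Y): computing H(Y) from the column sums and H(X,Y) from the 8 cells in the same way gives H(Y) = 0.99306 bits and H(X,Y) = 2.88702 bits, so
I(X;Y) = 1.90418 + 0.99306 - 2.88702 = 0.0102 bits ✓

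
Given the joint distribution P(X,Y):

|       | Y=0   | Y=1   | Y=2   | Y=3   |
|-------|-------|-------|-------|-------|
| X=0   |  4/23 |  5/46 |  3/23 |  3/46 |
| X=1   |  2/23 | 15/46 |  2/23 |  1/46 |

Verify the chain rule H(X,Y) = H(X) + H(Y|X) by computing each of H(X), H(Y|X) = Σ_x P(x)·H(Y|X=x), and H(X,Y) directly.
H(X) = 0.9986 bits, H(Y|X) = 1.6885 bits, H(X,Y) = 2.6871 bits

Marginal of X (row sums):
  P(X=0) = 4/23 + 5/46 + 3/23 + 3/46 = 11/23
  P(X=1) = 2/23 + 15/46 + 2/23 + 1/46 = 12/23
H(X) = -[(11/23)·log₂(11/23) + (12/23)·log₂(12/23)]
  = 0.50893 + 0.48970 = 0.9986 bits

H(Y|X) = Σ_x P(x)·H(Y|X=x):
  X=0: P(X=0) = 11/23, P(Y|X=0) = (4/11, 5/22, 3/11, 3/22) → H(Y|X=0) = 1.91969
  X=1: P(X=1) = 12/23, P(Y|X=1) = (1/6, 5/8, 1/6, 1/24) → H(Y|X=1) = 1.47649
H(Y|X) = (11/23)·1.91969 + (12/23)·1.47649 = 1.6885 bits

H(X,Y) = -Σ_{x,y} P(x,y) log₂ P(x,y). Per-cell terms -P(x,y)·log₂P(x,y):
  X=0: 0.43888, 0.34800, 0.38330, 0.25687
  X=1: 0.30640, 0.52718, 0.30640, 0.12008
Sum of the 8 terms: H(X,Y) = 2.6871 bits

Chain rule check:
  H(X) + H(Y|X) = 0.9986 + 1.6885 = 2.6871 bits
  H(X,Y) = 2.6871 bits
✓ Chain rule verified.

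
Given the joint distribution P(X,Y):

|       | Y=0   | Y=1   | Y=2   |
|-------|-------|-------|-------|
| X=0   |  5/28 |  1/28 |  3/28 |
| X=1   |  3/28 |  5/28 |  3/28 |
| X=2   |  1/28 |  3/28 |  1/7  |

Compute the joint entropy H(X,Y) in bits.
3.0131 bits

H(X,Y) = -Σ_{x,y} P(x,y) log₂ P(x,y). Per-cell terms -P(x,y)·log₂P(x,y):
  X=0: 0.44383, 0.17169, 0.34526
  X=1: 0.34526, 0.44383, 0.34526
  X=2: 0.17169, 0.34526, 0.40105
Sum of the 9 terms: H(X,Y) = 3.0131 bits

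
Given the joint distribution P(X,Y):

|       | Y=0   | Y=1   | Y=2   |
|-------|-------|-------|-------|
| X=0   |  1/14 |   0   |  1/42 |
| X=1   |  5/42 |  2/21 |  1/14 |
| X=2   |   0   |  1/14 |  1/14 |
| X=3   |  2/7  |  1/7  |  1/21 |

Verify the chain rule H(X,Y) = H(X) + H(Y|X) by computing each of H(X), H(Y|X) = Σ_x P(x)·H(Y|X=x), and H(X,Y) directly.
H(X) = 1.7502 bits, H(Y|X) = 1.2812 bits, H(X,Y) = 3.0314 bits

Marginal of X (row sums):
  P(X=0) = 1/14 + 0 + 1/42 = 2/21
  P(X=1) = 5/42 + 2/21 + 1/14 = 2/7
  P(X=2) = 0 + 1/14 + 1/14 = 1/7
  P(X=3) = 2/7 + 1/7 + 1/21 = 10/21
H(X) = -[(2/21)·log₂(2/21) + (2/7)·log₂(2/7) + (1/7)·log₂(1/7) + (10/21)·log₂(10/21)]
  = 0.32308 + 0.51639 + 0.40105 + 0.50971 = 1.7502 bits

H(Y|X) = Σ_x P(x)·H(Y|X=x):
  X=0: P(X=0) = 2/21, P(Y|X=0) = (3/4, 0, 1/4) → H(Y|X=0) = 0.81128
  X=1: P(X=1) = 2/7, P(Y|X=1) = (5/12, 1/3, 1/4) → H(Y|X=1) = 1.55459
  X=2: P(X=2) = 1/7, P(Y|X=2) = (0, 1/2, 1/2) → H(Y|X=2) = 1.00000
  X=3: P(X=3) = 10/21, P(Y|X=3) = (3/5, 3/10, 1/10) → H(Y|X=3) = 1.29546
H(Y|X) = (2/21)·0.81128 + (2/7)·1.55459 + (1/7)·1.00000 + (10/21)·1.29546 = 1.2812 bits

H(X,Y) = -Σ_{x,y} P(x,y) log₂ P(x,y). Per-cell terms -P(x,y)·log₂P(x,y):
  X=0: 0.27195, 0.00000, 0.12839
  X=1: 0.36552, 0.32308, 0.27195
  X=2: 0.00000, 0.27195, 0.27195
  X=3: 0.51639, 0.40105, 0.20916
  (cells with P = 0 contribute 0)
Sum of the 12 terms: H(X,Y) = 3.0314 bits

Chain rule check:
  H(X) + H(Y|X) = 1.7502 + 1.2812 = 3.0314 bits
  H(X,Y) = 3.0314 bits
✓ Chain rule verified.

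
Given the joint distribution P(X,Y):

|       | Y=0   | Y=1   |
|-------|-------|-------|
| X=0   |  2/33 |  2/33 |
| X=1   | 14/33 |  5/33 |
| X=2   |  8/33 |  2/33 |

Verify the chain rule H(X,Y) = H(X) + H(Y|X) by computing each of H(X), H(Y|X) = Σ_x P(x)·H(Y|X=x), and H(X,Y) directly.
H(X) = 1.3495 bits, H(Y|X) = 0.8187 bits, H(X,Y) = 2.1683 bits

Marginal of X (row sums):
  P(X=0) = 2/33 + 2/33 = 4/33
  P(X=1) = 14/33 + 5/33 = 19/33
  P(X=2) = 8/33 + 2/33 = 10/33
H(X) = -[(4/33)·log₂(4/33) + (19/33)·log₂(19/33) + (10/33)·log₂(10/33)]
  = 0.369017 + 0.458572 + 0.521959 = 1.3495 bits

H(Y|X) = Σ_x P(x)·H(Y|X=x):
  X=0: P(X=0) = 4/33, P(Y|X=0) = (1/2, 1/2) → H(Y|X=0) = 1.000000
  X=1: P(X=1) = 19/33, P(Y|X=1) = (14/19, 5/19) → H(Y|X=1) = 0.831474
  X=2: P(X=2) = 10/33, P(Y|X=2) = (4/5, 1/5) → H(Y|X=2) = 0.721928
H(Y|X) = (4/33)·1.000000 + (19/33)·0.831474 + (10/33)·0.721928 = 0.8187 bits

H(X,Y) = -Σ_{x,y} P(x,y) log₂ P(x,y). Per-cell terms -P(x,y)·log₂P(x,y):
  X=0: 0.245115, 0.245115
  X=1: 0.524805, 0.412495
  X=2: 0.495611, 0.245115
Sum of the 6 terms: H(X,Y) = 2.1683 bits

Chain rule check:
  H(X) + H(Y|X) = 1.3495 + 0.8187 = 2.1682 bits
  H(X,Y) = 2.1683 bits
✓ Chain rule verified (Δ = 0.0001 is 4-dp rounding noise: each of the three values was rounded independently).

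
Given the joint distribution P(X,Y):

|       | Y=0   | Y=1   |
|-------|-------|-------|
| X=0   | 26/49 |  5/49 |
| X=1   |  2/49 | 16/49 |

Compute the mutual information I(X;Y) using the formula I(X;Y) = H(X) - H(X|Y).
0.3971 bits

I(X;Y) = H(X) - H(X|Y)

Marginal of X (row sums):
  P(X=0) = 26/49 + 5/49 = 31/49
  P(X=1) = 2/49 + 16/49 = 18/49
H(X) = -[(31/49)·log₂(31/49) + (18/49)·log₂(18/49)]
  = 0.4179 + 0.5307 = 0.9486 bits

Marginal of Y (column sums):
  P(Y=0) = 26/49 + 2/49 = 4/7
  P(Y=1) = 5/49 + 16/49 = 3/7
H(X|Y) = Σ_y P(y)·H(X|Y=y):
  Y=0: P(Y=0) = 4/7, P(X|Y=0) = (13/14, 1/14) → H(X|Y=0) = 0.3712
  Y=1: P(Y=1) = 3/7, P(X|Y=1) = (5/21, 16/21) → H(X|Y=1) = 0.7919
H(X|Y) = (4/7)·0.3712 + (3/7)·0.7919 = 0.5515 bits

I(X;Y) = H(X) - H(X|Y) = 0.9486 - 0.5515 = 0.3971 bits

Cross-check via I(X;Y) = H(X) + H(Y) - H(X,Y): computing H(Y) from the column sums and H(X,Y) from the 4 cells in the same way gives H(Y) = 0.9852 bits and H(X,Y) = 1.5367 bits, so
I(X;Y) = 0.9486 + 0.9852 - 1.5367 = 0.3971 bits ✓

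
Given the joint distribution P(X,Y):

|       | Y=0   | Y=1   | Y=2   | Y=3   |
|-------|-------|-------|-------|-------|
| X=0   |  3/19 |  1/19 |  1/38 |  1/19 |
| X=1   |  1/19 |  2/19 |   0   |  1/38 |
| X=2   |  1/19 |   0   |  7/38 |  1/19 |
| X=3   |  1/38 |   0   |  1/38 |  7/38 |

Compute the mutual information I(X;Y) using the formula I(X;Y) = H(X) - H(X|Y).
0.6009 bits

I(X;Y) = H(X) - H(X|Y)

Marginal of X (row sums):
  P(X=0) = 3/19 + 1/19 + 1/38 + 1/19 = 11/38
  P(X=1) = 1/19 + 2/19 + 0 + 1/38 = 7/38
  P(X=2) = 1/19 + 0 + 7/38 + 1/19 = 11/38
  P(X=3) = 1/38 + 0 + 1/38 + 7/38 = 9/38
H(X) = -[(11/38)·log₂(11/38) + (7/38)·log₂(7/38) + (11/38)·log₂(11/38) + (9/38)·log₂(9/38)]
  = 0.5177 + 0.4496 + 0.5177 + 0.4922 = 1.9772 bits

Marginal of Y (column sums):
  P(Y=0) = 3/19 + 1/19 + 1/19 + 1/38 = 11/38
  P(Y=1) = 1/19 + 2/19 + 0 + 0 = 3/19
  P(Y=2) = 1/38 + 0 + 7/38 + 1/38 = 9/38
  P(Y=3) = 1/19 + 1/38 + 1/19 + 7/38 = 6/19
H(X|Y) = Σ_y P(y)·H(X|Y=y):
  Y=0: P(Y=0) = 11/38, P(X|Y=0) = (6/11, 2/11, 2/11, 1/11) → H(X|Y=0) = 1.6858
  Y=1: P(Y=1) = 3/19, P(X|Y=1) = (1/3, 2/3, 0, 0) → H(X|Y=1) = 0.9183
  Y=2: P(Y=2) = 9/38, P(X|Y=2) = (1/9, 0, 7/9, 1/9) → H(X|Y=2) = 0.9864
  Y=3: P(Y=3) = 6/19, P(X|Y=3) = (1/6, 1/12, 1/6, 7/12) → H(X|Y=3) = 1.6140
H(X|Y) = (11/38)·1.6858 + (3/19)·0.9183 + (9/38)·0.9864 + (6/19)·1.6140 = 1.3763 bits

I(X;Y) = H(X) - H(X|Y) = 1.9772 - 1.3763 = 0.6009 bits

Cross-check via I(X;Y) = H(X) + H(Y) - H(X,Y): computing H(Y) from the column sums and H(X,Y) from the 16 cells in the same way gives H(Y) = 1.9555 bits and H(X,Y) = 3.3318 bits, so
I(X;Y) = 1.9772 + 1.9555 - 3.3318 = 0.6009 bits ✓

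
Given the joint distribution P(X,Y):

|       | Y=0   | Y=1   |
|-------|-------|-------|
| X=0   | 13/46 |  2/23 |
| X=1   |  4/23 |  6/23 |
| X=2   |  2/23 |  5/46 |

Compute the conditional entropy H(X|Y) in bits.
1.4261 bits

H(X|Y) = H(X,Y) - H(Y)

H(X,Y) = -Σ_{x,y} P(x,y) log₂ P(x,y). Per-cell terms -P(x,y)·log₂P(x,y):
  X=0: 0.5152, 0.3064
  X=1: 0.4389, 0.5057
  X=2: 0.3064, 0.3480
Sum of the 6 terms: H(X,Y) = 2.4206 bits

Marginal of Y (column sums):
  P(Y=0) = 13/46 + 4/23 + 2/23 = 25/46
  P(Y=1) = 2/23 + 6/23 + 5/46 = 21/46
H(Y) = -[(25/46)·log₂(25/46) + (21/46)·log₂(21/46)]
  = 0.4781 + 0.5164 = 0.9945 bits

H(X|Y) = H(X,Y) - H(Y) = 2.4206 - 0.9945 = 1.4261 bits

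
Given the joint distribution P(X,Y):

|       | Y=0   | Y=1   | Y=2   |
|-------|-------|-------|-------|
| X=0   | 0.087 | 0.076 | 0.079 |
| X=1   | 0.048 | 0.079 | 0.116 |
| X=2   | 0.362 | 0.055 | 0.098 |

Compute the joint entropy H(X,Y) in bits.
2.8276 bits

H(X,Y) = -Σ_{x,y} P(x,y) log₂ P(x,y). Per-cell terms -P(x,y)·log₂P(x,y):
  X=0: 0.306487, 0.282557, 0.289298
  X=1: 0.210279, 0.289298, 0.360505
  X=2: 0.530670, 0.230143, 0.328405
Sum of the 9 terms: H(X,Y) = 2.8276 bits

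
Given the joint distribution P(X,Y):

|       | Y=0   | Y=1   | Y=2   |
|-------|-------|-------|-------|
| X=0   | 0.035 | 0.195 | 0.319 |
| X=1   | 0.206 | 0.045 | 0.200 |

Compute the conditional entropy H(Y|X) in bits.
1.2972 bits

H(Y|X) = H(X,Y) - H(X)

H(X,Y) = -Σ_{x,y} P(x,y) log₂ P(x,y). Per-cell terms -P(x,y)·log₂P(x,y):
  X=0: 0.16928, 0.45990, 0.52583
  X=1: 0.46953, 0.20133, 0.46439
Sum of the 6 terms: H(X,Y) = 2.2903 bits

Marginal of X (row sums):
  P(X=0) = 0.035 + 0.195 + 0.319 = 0.549
  P(X=1) = 0.206 + 0.045 + 0.200 = 0.451
H(X) = -[0.549·log₂(0.549) + 0.451·log₂(0.451)]
  = 0.47495 + 0.51811 = 0.9931 bits

H(Y|X) = H(X,Y) - H(X) = 2.2903 - 0.9931 = 1.2972 bits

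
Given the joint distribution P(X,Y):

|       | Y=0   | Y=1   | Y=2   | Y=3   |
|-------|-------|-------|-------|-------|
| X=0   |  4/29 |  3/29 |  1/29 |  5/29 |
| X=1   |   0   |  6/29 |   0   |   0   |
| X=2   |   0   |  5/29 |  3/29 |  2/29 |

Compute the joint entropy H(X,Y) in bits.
2.8497 bits

H(X,Y) = -Σ_{x,y} P(x,y) log₂ P(x,y). Per-cell terms -P(x,y)·log₂P(x,y):
  X=0: 0.394204, 0.338588, 0.167517, 0.437251
  X=1: 0.000000, 0.470280, 0.000000, 0.000000
  X=2: 0.000000, 0.437251, 0.338588, 0.266068
  (cells with P = 0 contribute 0)
Sum of the 12 terms: H(X,Y) = 2.8497 bits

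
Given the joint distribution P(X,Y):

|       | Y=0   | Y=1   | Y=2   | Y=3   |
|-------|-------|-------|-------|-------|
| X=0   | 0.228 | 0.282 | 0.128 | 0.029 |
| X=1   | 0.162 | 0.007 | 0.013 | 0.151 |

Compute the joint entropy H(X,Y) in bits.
2.4978 bits

H(X,Y) = -Σ_{x,y} P(x,y) log₂ P(x,y). Per-cell terms -P(x,y)·log₂P(x,y):
  X=0: 0.48630, 0.51500, 0.37962, 0.14813
  X=1: 0.42540, 0.05011, 0.08145, 0.41183
Sum of the 8 terms: H(X,Y) = 2.4978 bits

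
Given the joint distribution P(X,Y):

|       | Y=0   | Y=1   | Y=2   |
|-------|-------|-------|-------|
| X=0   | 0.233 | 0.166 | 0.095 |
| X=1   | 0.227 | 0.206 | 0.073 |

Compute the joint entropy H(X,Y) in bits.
2.4731 bits

H(X,Y) = -Σ_{x,y} P(x,y) log₂ P(x,y). Per-cell terms -P(x,y)·log₂P(x,y):
  X=0: 0.4897, 0.4301, 0.3226
  X=1: 0.4856, 0.4695, 0.2756
Sum of the 6 terms: H(X,Y) = 2.4731 bits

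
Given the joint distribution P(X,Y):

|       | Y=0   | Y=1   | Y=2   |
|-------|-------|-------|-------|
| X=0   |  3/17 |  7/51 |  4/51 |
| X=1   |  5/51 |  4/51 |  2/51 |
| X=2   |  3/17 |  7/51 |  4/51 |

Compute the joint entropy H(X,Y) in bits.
3.0455 bits

H(X,Y) = -Σ_{x,y} P(x,y) log₂ P(x,y). Per-cell terms -P(x,y)·log₂P(x,y):
  X=0: 0.44162, 0.39324, 0.28803
  X=1: 0.32848, 0.28803, 0.18323
  X=2: 0.44162, 0.39324, 0.28803
Sum of the 9 terms: H(X,Y) = 3.0455 bits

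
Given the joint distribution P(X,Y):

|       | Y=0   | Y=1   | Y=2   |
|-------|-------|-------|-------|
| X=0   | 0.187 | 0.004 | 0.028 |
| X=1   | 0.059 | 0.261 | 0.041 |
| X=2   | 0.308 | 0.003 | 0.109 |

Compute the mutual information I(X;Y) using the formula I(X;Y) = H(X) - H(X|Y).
0.4993 bits

I(X;Y) = H(X) - H(X|Y)

Marginal of X (row sums):
  P(X=0) = 0.187 + 0.004 + 0.028 = 0.219
  P(X=1) = 0.059 + 0.261 + 0.041 = 0.361
  P(X=2) = 0.308 + 0.003 + 0.109 = 0.420
H(X) = -[0.219·log₂(0.219) + 0.361·log₂(0.361) + 0.420·log₂(0.420)]
  = 0.47983 + 0.53064 + 0.52565 = 1.53612 bits

Marginal of Y (column sums):
  P(Y=0) = 0.187 + 0.059 + 0.308 = 0.554
  P(Y=1) = 0.004 + 0.261 + 0.003 = 0.268
  P(Y=2) = 0.028 + 0.041 + 0.109 = 0.178
H(X|Y) = Σ_y P(y)·H(X|Y=y):
  Y=0: P(Y=0) = 0.554, P(X|Y=0) = (187/554, 59/554, 154/277) → H(X|Y=0) = 1.34386
  Y=1: P(Y=1) = 0.268, P(X|Y=1) = (1/67, 261/268, 3/268) → H(X|Y=1) = 0.20027
  Y=2: P(Y=2) = 0.178, P(X|Y=2) = (14/89, 41/178, 109/178) → H(X|Y=2) = 1.34092
H(X|Y) = 0.554·1.34386 + 0.268·0.20027 + 0.178·1.34092 = 1.03685 bits

I(X;Y) = H(X) - H(X|Y) = 1.53612 - 1.03685 = 0.4993 bits

Cross-check via I(X;Y) = H(X) + H(Y) - H(X,Y): computing H(Y) from the column sums and H(X,Y) from the 9 cells in the same way gives H(Y) = 1.42438 bits and H(X,Y) = 2.46123 bits, so
I(X;Y) = 1.53612 + 1.42438 - 2.46123 = 0.4993 bits ✓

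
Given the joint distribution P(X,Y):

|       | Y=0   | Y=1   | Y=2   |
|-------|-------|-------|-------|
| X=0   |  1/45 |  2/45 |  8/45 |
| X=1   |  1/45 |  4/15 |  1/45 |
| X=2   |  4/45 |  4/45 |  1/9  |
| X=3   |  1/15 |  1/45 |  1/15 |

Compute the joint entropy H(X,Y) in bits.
3.1332 bits

H(X,Y) = -Σ_{x,y} P(x,y) log₂ P(x,y). Per-cell terms -P(x,y)·log₂P(x,y):
  X=0: 0.12204, 0.19964, 0.44300
  X=1: 0.12204, 0.50850, 0.12204
  X=2: 0.31039, 0.31039, 0.35221
  X=3: 0.26046, 0.12204, 0.26046
Sum of the 12 terms: H(X,Y) = 3.1332 bits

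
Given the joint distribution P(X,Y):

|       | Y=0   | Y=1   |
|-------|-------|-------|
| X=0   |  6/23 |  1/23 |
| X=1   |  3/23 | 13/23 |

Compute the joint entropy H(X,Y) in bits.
1.5509 bits

H(X,Y) = -Σ_{x,y} P(x,y) log₂ P(x,y). Per-cell terms -P(x,y)·log₂P(x,y):
  X=0: 0.5057, 0.1967
  X=1: 0.3833, 0.4652
Sum of the 4 terms: H(X,Y) = 1.5509 bits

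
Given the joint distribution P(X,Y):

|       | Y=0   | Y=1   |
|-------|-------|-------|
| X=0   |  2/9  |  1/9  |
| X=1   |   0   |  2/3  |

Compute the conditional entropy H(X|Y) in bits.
0.4602 bits

H(X|Y) = H(X,Y) - H(Y)

H(X,Y) = -Σ_{x,y} P(x,y) log₂ P(x,y). Per-cell terms -P(x,y)·log₂P(x,y):
  X=0: 0.4822, 0.3522
  X=1: 0.0000, 0.3900
  (cells with P = 0 contribute 0)
Sum of the 4 terms: H(X,Y) = 1.2244 bits

Marginal of Y (column sums):
  P(Y=0) = 2/9 + 0 = 2/9
  P(Y=1) = 1/9 + 2/3 = 7/9
H(Y) = -[(2/9)·log₂(2/9) + (7/9)·log₂(7/9)]
  = 0.4822 + 0.2820 = 0.7642 bits

H(X|Y) = H(X,Y) - H(Y) = 1.2244 - 0.7642 = 0.4602 bits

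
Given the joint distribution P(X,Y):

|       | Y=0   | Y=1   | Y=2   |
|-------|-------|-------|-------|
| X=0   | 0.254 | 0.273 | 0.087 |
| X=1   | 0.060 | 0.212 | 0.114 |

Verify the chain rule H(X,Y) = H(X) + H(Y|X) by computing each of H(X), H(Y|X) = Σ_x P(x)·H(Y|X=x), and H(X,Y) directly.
H(X) = 0.9622 bits, H(Y|X) = 1.4329 bits, H(X,Y) = 2.3951 bits

Marginal of X (row sums):
  P(X=0) = 0.254 + 0.273 + 0.087 = 0.614
  P(X=1) = 0.060 + 0.212 + 0.114 = 0.386
H(X) = -[0.614·log₂(0.614) + 0.386·log₂(0.386)]
  = 0.43207 + 0.53010 = 0.9622 bits

H(Y|X) = Σ_x P(x)·H(Y|X=x):
  X=0: P(X=0) = 0.614, P(Y|X=0) = (127/307, 273/614, 87/614) → H(Y|X=0) = 1.44616
  X=1: P(X=1) = 0.386, P(Y|X=1) = (30/193, 106/193, 57/193) → H(Y|X=1) = 1.41193
H(Y|X) = 0.614·1.44616 + 0.386·1.41193 = 1.4329 bits

H(X,Y) = -Σ_{x,y} P(x,y) log₂ P(x,y). Per-cell terms -P(x,y)·log₂P(x,y):
  X=0: 0.50218, 0.51134, 0.30649
  X=1: 0.24353, 0.47443, 0.35715
Sum of the 6 terms: H(X,Y) = 2.3951 bits

Chain rule check:
  H(X) + H(Y|X) = 0.9622 + 1.4329 = 2.3951 bits
  H(X,Y) = 2.3951 bits
✓ Chain rule verified.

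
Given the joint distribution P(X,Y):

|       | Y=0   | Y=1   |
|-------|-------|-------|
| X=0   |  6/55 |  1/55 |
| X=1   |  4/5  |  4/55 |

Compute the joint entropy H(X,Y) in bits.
0.9864 bits

H(X,Y) = -Σ_{x,y} P(x,y) log₂ P(x,y). Per-cell terms -P(x,y)·log₂P(x,y):
  X=0: 0.34870, 0.10512
  X=1: 0.25754, 0.27501
Sum of the 4 terms: H(X,Y) = 0.9864 bits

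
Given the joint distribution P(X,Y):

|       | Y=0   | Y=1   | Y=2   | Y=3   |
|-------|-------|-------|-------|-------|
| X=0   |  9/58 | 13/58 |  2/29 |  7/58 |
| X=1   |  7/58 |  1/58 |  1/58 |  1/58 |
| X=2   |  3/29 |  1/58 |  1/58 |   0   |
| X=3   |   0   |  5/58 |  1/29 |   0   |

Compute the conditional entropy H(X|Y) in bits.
1.3705 bits

H(X|Y) = H(X,Y) - H(Y)

H(X,Y) = -Σ_{x,y} P(x,y) log₂ P(x,y). Per-cell terms -P(x,y)·log₂P(x,y):
  X=0: 0.4171, 0.4836, 0.2661, 0.3682
  X=1: 0.3682, 0.1010, 0.1010, 0.1010
  X=2: 0.3386, 0.1010, 0.1010, 0.0000
  X=3: 0.0000, 0.3048, 0.1675, 0.0000
  (cells with P = 0 contribute 0)
Sum of the 16 terms: H(X,Y) = 3.2191 bits

Marginal of Y (column sums):
  P(Y=0) = 9/58 + 7/58 + 3/29 + 0 = 11/29
  P(Y=1) = 13/58 + 1/58 + 1/58 + 5/58 = 10/29
  P(Y=2) = 2/29 + 1/58 + 1/58 + 1/29 = 4/29
  P(Y=3) = 7/58 + 1/58 + 0 + 0 = 4/29
H(Y) = -[(11/29)·log₂(11/29) + (10/29)·log₂(10/29) + (4/29)·log₂(4/29) + (4/29)·log₂(4/29)]
  = 0.5305 + 0.5297 + 0.3942 + 0.3942 = 1.8486 bits

H(X|Y) = H(X,Y) - H(Y) = 3.2191 - 1.8486 = 1.3705 bits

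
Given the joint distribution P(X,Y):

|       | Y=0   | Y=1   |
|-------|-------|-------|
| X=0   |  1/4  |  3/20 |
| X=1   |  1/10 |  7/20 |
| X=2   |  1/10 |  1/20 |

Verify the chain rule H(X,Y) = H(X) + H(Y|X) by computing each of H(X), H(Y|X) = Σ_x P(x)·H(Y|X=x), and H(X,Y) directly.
H(X) = 1.4577 bits, H(Y|X) = 0.8634 bits, H(X,Y) = 2.3211 bits

Marginal of X (row sums):
  P(X=0) = 1/4 + 3/20 = 2/5
  P(X=1) = 1/10 + 7/20 = 9/20
  P(X=2) = 1/10 + 1/20 = 3/20
H(X) = -[(2/5)·log₂(2/5) + (9/20)·log₂(9/20) + (3/20)·log₂(3/20)]
  = 0.5288 + 0.5184 + 0.4105 = 1.4577 bits

H(Y|X) = Σ_x P(x)·H(Y|X=x):
  X=0: P(X=0) = 2/5, P(Y|X=0) = (5/8, 3/8) → H(Y|X=0) = 0.9544
  X=1: P(X=1) = 9/20, P(Y|X=1) = (2/9, 7/9) → H(Y|X=1) = 0.7642
  X=2: P(X=2) = 3/20, P(Y|X=2) = (2/3, 1/3) → H(Y|X=2) = 0.9183
H(Y|X) = (2/5)·0.9544 + (9/20)·0.7642 + (3/20)·0.9183 = 0.8634 bits

H(X,Y) = -Σ_{x,y} P(x,y) log₂ P(x,y). Per-cell terms -P(x,y)·log₂P(x,y):
  X=0: 0.5000, 0.4105
  X=1: 0.3322, 0.5301
  X=2: 0.3322, 0.2161
Sum of the 6 terms: H(X,Y) = 2.3211 bits

Chain rule check:
  H(X) + H(Y|X) = 1.4577 + 0.8634 = 2.3211 bits
  H(X,Y) = 2.3211 bits
✓ Chain rule verified.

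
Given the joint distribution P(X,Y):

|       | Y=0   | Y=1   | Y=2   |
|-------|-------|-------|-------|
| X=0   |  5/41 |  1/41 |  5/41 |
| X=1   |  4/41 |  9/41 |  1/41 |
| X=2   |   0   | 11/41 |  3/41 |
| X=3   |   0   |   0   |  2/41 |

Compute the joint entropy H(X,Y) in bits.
2.8074 bits

H(X,Y) = -Σ_{x,y} P(x,y) log₂ P(x,y). Per-cell terms -P(x,y)·log₂P(x,y):
  X=0: 0.37020, 0.13067, 0.37020
  X=1: 0.32757, 0.48021, 0.13067
  X=2: 0.00000, 0.50925, 0.27604
  X=3: 0.00000, 0.00000, 0.21256
  (cells with P = 0 contribute 0)
Sum of the 12 terms: H(X,Y) = 2.8074 bits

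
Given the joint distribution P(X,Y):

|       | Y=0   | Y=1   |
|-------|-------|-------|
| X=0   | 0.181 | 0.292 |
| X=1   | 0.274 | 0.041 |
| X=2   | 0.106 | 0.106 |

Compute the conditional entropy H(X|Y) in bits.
1.3628 bits

H(X|Y) = H(X,Y) - H(Y)

H(X,Y) = -Σ_{x,y} P(x,y) log₂ P(x,y). Per-cell terms -P(x,y)·log₂P(x,y):
  X=0: 0.4463, 0.5186
  X=1: 0.5118, 0.1889
  X=2: 0.3432, 0.3432
Sum of the 6 terms: H(X,Y) = 2.3520 bits

Marginal of Y (column sums):
  P(Y=0) = 0.181 + 0.274 + 0.106 = 0.561
  P(Y=1) = 0.292 + 0.041 + 0.106 = 0.439
H(Y) = -[0.561·log₂(0.561) + 0.439·log₂(0.439)]
  = 0.4678 + 0.5214 = 0.9892 bits

H(X|Y) = H(X,Y) - H(Y) = 2.3520 - 0.9892 = 1.3628 bits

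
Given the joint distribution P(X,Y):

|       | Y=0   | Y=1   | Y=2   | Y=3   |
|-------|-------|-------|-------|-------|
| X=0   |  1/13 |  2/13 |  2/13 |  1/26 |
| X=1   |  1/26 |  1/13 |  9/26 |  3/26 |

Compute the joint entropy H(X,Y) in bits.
2.6510 bits

H(X,Y) = -Σ_{x,y} P(x,y) log₂ P(x,y). Per-cell terms -P(x,y)·log₂P(x,y):
  X=0: 0.284649, 0.415452, 0.415452, 0.180786
  X=1: 0.180786, 0.284649, 0.529794, 0.359478
Sum of the 8 terms: H(X,Y) = 2.6510 bits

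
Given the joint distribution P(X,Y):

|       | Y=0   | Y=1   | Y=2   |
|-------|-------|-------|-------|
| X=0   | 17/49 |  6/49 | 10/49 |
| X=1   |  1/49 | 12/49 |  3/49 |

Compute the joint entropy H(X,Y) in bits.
2.2272 bits

H(X,Y) = -Σ_{x,y} P(x,y) log₂ P(x,y). Per-cell terms -P(x,y)·log₂P(x,y):
  X=0: 0.5299, 0.3710, 0.4679
  X=1: 0.1146, 0.4971, 0.2467
Sum of the 6 terms: H(X,Y) = 2.2272 bits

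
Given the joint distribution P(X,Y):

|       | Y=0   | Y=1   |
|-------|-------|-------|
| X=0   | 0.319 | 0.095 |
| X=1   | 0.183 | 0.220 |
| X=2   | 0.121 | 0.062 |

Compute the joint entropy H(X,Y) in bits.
2.3948 bits

H(X,Y) = -Σ_{x,y} P(x,y) log₂ P(x,y). Per-cell terms -P(x,y)·log₂P(x,y):
  X=0: 0.5258, 0.3226
  X=1: 0.4484, 0.4806
  X=2: 0.3687, 0.2487
Sum of the 6 terms: H(X,Y) = 2.3948 bits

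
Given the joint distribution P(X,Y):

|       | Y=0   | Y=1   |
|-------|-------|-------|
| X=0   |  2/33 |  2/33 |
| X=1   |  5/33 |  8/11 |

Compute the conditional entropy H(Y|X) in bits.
0.7040 bits

H(Y|X) = H(X,Y) - H(X)

H(X,Y) = -Σ_{x,y} P(x,y) log₂ P(x,y). Per-cell terms -P(x,y)·log₂P(x,y):
  X=0: 0.245115, 0.245115
  X=1: 0.412495, 0.334132
Sum of the 4 terms: H(X,Y) = 1.236857 bits

Marginal of X (row sums):
  P(X=0) = 2/33 + 2/33 = 4/33
  P(X=1) = 5/33 + 8/11 = 29/33
H(X) = -[(4/33)·log₂(4/33) + (29/33)·log₂(29/33)]
  = 0.369017 + 0.163818 = 0.532835 bits

H(Y|X) = H(X,Y) - H(X) = 1.236857 - 0.532835 = 0.7040 bits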